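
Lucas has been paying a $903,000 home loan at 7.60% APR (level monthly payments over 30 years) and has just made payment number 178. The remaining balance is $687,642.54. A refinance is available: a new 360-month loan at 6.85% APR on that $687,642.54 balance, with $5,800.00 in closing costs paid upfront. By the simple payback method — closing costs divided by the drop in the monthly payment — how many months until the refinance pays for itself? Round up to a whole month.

4 months

Current payment = 903,000 × 7.6%/12 / (1 − (1+0.0063333)^−360) = $6,375.85.
Refinanced payment = 687,642.54 × 0.0057083 / (1 − (1+0.0057083)^−360) = $4,505.84.
Monthly savings = $6,375.85 − $4,505.84 = $1,870.01.
Break-even = $5,800.00 / $1,870.01 = 3.10 → 4 months.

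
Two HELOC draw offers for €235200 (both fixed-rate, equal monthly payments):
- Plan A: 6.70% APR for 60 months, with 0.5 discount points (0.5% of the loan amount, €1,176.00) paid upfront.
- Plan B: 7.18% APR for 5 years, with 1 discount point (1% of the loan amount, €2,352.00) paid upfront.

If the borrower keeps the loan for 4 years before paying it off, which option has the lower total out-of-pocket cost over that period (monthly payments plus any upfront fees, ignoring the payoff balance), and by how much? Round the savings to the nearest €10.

Plan A: monthly rate = 6.7%/12 = 0.0055833; payment = 235,200 × 0.0055833 / (1 − (1+0.0055833)^−60) = €4,624.02.
Plan B: monthly rate = 7.18%/12 = 0.0059833; payment = 235,200 × 0.0059833 / (1 − (1+0.0059833)^−60) = €4,677.24.
Over 48 months: Plan A costs 48 × €4,624.02 + €1,176.00 = €223,128.96; Plan B costs 48 × €4,677.24 + €2,352.00 = €226,859.52.
Plan A is cheaper by €226,859.52 − €223,128.96 = €3,730.56.

Plan A by €3,730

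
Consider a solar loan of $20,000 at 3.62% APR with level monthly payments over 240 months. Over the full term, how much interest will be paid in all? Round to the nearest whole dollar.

Monthly rate = 3.62%/12 = 0.0030167; payment = 20,000 × 0.0030167 / (1 − (1+0.0030167)^−240) = $117.23.
Total paid = 240 × $117.23 = $28,135.20; interest = $28,135.20 − $20,000 = $8,135.20.

$8,135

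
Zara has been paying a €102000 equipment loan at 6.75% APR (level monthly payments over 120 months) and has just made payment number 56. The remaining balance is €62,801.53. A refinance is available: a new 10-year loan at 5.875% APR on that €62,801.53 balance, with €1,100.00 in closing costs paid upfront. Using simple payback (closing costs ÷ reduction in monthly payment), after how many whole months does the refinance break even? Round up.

Current payment = 102,000 × 6.75%/12 / (1 − (1+0.0056250)^−120) = €1,171.21.
Refinanced payment = 62,801.53 × 0.0048958 / (1 − (1+0.0048958)^−120) = €693.29.
Monthly savings = €1,171.21 − €693.29 = €477.92.
Break-even = €1,100.00 / €477.92 = 2.30 → 3 months.

3 months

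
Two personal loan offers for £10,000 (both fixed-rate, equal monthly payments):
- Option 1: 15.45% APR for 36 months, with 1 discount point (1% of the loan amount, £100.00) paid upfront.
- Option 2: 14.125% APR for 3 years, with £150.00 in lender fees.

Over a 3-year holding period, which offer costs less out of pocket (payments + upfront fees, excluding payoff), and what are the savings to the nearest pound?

Option 1: monthly rate = 15.45%/12 = 0.0128750; payment = 10,000 × 0.0128750 / (1 − (1+0.0128750)^−36) = £348.86.
Option 2: monthly rate = 14.125%/12 = 0.0117708; payment = 10,000 × 0.0117708 / (1 − (1+0.0117708)^−36) = £342.38.
Over 36 months: Option 1 costs 36 × £348.86 + £100.00 = £12,658.96; Option 2 costs 36 × £342.38 + £150.00 = £12,475.68.
Option 2 is cheaper by £12,658.96 − £12,475.68 = £183.28.

Option 2 by £183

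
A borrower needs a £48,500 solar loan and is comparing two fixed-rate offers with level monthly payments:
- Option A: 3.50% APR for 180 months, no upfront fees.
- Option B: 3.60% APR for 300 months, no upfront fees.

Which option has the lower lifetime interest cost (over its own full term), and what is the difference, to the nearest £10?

Option A: at 3.50% the monthly rate is 0.0029167, so the payment is 48,500 × 0.0029167 / (1 − 1.0029167^−180) = £346.72.
Total interest on Option A = 180 × £346.72 − £48,500 = £13,909.60.
Option B: monthly rate = 3.6%/12 = 0.0030000; payment = 48,500 × 0.0030000 / (1 − (1+0.0030000)^−300) = £245.41.
Total interest on Option B = 300 × £245.41 − £48,500 = £25,123.00.
Option A is lower by £11,213.40.

Option A by £11,210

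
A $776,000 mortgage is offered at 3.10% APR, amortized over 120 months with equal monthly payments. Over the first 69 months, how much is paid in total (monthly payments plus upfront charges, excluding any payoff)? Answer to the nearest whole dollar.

$519,500

At 3.10% the monthly rate is 0.0025833, so the payment is 776,000 × 0.0025833 / (1 − 1.0025833^−120) = $7,528.99.
Total outlay = 69 × $7,528.99 = $519,500.31.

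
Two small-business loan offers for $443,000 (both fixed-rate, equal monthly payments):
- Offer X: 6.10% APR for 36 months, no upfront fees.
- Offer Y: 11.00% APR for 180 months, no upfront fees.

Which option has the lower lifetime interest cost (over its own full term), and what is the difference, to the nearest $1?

Offer X: at 6.10% the monthly rate is 0.0050833, so the payment is 443,000 × 0.0050833 / (1 − 1.0050833^−36) = $13,497.00.
Total interest on Offer X = 36 × $13,497.00 − $443,000 = $42,892.00.
Offer Y: at 11.00% the monthly rate is 0.0091667, so the payment is 443,000 × 0.0091667 / (1 − 1.0091667^−180) = $5,035.12.
Total interest on Offer Y = 180 × $5,035.12 − $443,000 = $463,321.60.
Offer X is lower by $420,429.60.

Offer X by $420,430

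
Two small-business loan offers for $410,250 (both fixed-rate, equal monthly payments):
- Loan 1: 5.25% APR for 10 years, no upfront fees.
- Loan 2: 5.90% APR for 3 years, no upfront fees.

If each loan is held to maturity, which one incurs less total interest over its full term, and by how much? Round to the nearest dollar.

Loan 2 by $79,564

Loan 1: at 5.25% the monthly rate is 0.0043750, so the payment is 410,250 × 0.0043750 / (1 − 1.0043750^−120) = $4,401.64.
Total interest on Loan 1 = 120 × $4,401.64 − $410,250 = $117,946.80.
Loan 2: monthly rate = 5.9%/12 = 0.0049167; payment = 410,250 × 0.0049167 / (1 − (1+0.0049167)^−36) = $12,462.02.
Total interest on Loan 2 = 36 × $12,462.02 − $410,250 = $38,382.72.
Loan 2 is lower by $79,564.08.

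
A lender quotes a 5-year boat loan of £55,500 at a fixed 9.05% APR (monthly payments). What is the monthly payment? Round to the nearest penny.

£1,153.44

Monthly rate = 9.05%/12 = 0.0075417; payment = 55,500 × 0.0075417 / (1 − (1+0.0075417)^−60) = £1,153.44.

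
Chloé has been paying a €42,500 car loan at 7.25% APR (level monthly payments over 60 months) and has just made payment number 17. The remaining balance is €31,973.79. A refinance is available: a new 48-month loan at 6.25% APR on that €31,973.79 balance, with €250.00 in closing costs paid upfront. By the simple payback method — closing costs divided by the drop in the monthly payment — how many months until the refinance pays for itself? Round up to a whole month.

Current payment = 42,500 × 7.25%/12 / (1 − (1+0.0060417)^−60) = €846.57.
Refinanced payment = 31,973.79 × 0.0052083 / (1 − (1+0.0052083)^−48) = €754.58.
Monthly savings = €846.57 − €754.58 = €91.99.
Break-even = €250.00 / €91.99 = 2.72 → 3 months.

3 months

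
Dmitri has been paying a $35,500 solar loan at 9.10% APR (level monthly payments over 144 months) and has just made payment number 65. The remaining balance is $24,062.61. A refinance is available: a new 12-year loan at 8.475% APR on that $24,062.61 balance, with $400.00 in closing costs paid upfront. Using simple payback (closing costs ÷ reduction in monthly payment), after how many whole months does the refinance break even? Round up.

3 months

Current payment = 35,500 × 9.1%/12 / (1 − (1+0.0075833)^−144) = $406.00.
Refinanced payment = 24,062.61 × 0.0070625 / (1 − (1+0.0070625)^−144) = $266.77.
Monthly savings = $406.00 − $266.77 = $139.23.
Break-even = $400.00 / $139.23 = 2.87 → 3 months.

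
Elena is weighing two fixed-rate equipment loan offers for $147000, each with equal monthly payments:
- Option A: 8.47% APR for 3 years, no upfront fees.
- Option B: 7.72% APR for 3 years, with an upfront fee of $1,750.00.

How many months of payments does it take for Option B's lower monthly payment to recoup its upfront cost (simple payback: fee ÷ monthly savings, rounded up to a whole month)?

35 months

Option A: monthly rate = 8.47%/12 = 0.0070583; payment = 147,000 × 0.0070583 / (1 − (1+0.0070583)^−36) = $4,638.38.
Option B: monthly rate = 7.72%/12 = 0.0064333; payment = 147,000 × 0.0064333 / (1 − (1+0.0064333)^−36) = $4,587.48.
Monthly savings = $4,638.38 − $4,587.48 = $50.90.
Break-even = $1,750.00 / $50.90 = 34.38 → 35 months.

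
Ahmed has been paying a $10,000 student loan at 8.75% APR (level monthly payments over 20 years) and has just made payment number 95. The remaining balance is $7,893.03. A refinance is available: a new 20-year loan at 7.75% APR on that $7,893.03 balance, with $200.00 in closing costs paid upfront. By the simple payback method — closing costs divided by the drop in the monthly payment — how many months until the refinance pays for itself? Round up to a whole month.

9 months

Current payment = 10,000 × 8.75%/12 / (1 − (1+0.0072917)^−240) = $88.37.
Refinanced payment = 7,893.03 × 0.0064583 / (1 − (1+0.0064583)^−240) = $64.80.
Monthly savings = $88.37 − $64.80 = $23.57.
Break-even = $200.00 / $23.57 = 8.49 → 9 months.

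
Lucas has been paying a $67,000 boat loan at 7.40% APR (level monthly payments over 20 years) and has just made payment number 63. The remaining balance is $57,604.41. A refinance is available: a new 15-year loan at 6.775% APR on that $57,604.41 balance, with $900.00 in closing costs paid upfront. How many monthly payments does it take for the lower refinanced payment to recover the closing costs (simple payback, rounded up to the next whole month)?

Current payment = 67,000 × 7.4%/12 / (1 − (1+0.0061667)^−240) = $535.66.
Refinanced payment = 57,604.41 × 0.0056458 / (1 − (1+0.0056458)^−180) = $510.55.
Monthly savings = $535.66 − $510.55 = $25.11.
Break-even = $900.00 / $25.11 = 35.84 → 36 months.

36 months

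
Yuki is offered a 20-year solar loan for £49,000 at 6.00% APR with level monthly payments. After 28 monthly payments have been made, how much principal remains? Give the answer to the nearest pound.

£45,821

With monthly rate i = 6%/12 = 0.0050000, the balance after k of n payments is P · [(1+i)^n − (1+i)^k] / [(1+i)^n − 1].
(1+0.0050000)^240 = 3.31020448 and (1+0.0050000)^28 = 1.14987261, so the balance is 49,000 × (3.31020448 − 1.14987261) / (3.31020448 − 1) = £45,821.17.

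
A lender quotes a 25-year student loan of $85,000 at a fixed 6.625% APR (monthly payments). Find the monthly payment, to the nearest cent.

Monthly rate = 6.625%/12 = 0.0055208; payment = 85,000 × 0.0055208 / (1 − (1+0.0055208)^−300) = $580.58.

$580.58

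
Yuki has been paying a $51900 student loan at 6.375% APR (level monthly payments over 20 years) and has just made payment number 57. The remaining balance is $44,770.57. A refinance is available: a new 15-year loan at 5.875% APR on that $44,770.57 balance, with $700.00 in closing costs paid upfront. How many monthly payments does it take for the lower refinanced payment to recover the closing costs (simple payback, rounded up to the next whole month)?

Current payment = 51,900 × 6.375%/12 / (1 − (1+0.0053125)^−240) = $383.14.
Refinanced payment = 44,770.57 × 0.0048958 / (1 − (1+0.0048958)^−180) = $374.78.
Monthly savings = $383.14 − $374.78 = $8.36.
Break-even = $700.00 / $8.36 = 83.73 → 84 months.

84 months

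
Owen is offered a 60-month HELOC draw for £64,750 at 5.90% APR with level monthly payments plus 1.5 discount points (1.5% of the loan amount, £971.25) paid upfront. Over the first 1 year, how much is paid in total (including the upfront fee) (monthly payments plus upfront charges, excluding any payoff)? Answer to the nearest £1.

£15,957

Monthly rate = 5.9%/12 = 0.0049167; payment = 64,750 × 0.0049167 / (1 − (1+0.0049167)^−60) = £1,248.79.
Total outlay = 12 × £1,248.79 + £971.25 = £15,956.73.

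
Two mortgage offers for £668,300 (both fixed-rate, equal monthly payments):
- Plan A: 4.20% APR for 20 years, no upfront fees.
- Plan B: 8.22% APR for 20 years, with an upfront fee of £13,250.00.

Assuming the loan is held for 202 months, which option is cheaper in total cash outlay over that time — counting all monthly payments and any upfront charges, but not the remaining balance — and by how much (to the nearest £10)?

Plan A: at 4.20% the monthly rate is 0.0035000, so the payment is 668,300 × 0.0035000 / (1 − 1.0035000^−240) = £4,120.54.
Plan B: at 8.22% the monthly rate is 0.0068500, so the payment is 668,300 × 0.0068500 / (1 − 1.0068500^−240) = £5,681.78.
Over 202 months: Plan A costs 202 × £4,120.54 = £832,349.08; Plan B costs 202 × £5,681.78 + £13,250.00 = £1,160,969.56.
Plan A is cheaper by £1,160,969.56 − £832,349.08 = £328,620.48.

Plan A by £328,620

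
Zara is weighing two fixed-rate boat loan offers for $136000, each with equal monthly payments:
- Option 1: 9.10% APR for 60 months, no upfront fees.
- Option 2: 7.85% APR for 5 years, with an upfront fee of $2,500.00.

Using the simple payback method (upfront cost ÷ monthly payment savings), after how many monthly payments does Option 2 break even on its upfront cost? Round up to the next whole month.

Option 1: at 9.10% the monthly rate is 0.0075833, so the payment is 136,000 × 0.0075833 / (1 − 1.0075833^−60) = $2,829.74.
Option 2: monthly rate = 7.85%/12 = 0.0065417; payment = 136,000 × 0.0065417 / (1 − (1+0.0065417)^−60) = $2,747.84.
Monthly savings = $2,829.74 − $2,747.84 = $81.90.
Break-even = $2,500.00 / $81.90 = 30.53 → 31 months.

31 months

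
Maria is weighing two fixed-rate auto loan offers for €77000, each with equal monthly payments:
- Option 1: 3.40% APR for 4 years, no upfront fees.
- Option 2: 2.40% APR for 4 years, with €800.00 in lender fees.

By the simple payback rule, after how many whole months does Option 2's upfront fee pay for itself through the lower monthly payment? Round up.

24 months

Option 1: at 3.40% the monthly rate is 0.0028333, so the payment is 77,000 × 0.0028333 / (1 − 1.0028333^−48) = €1,717.99.
Option 2: at 2.40% the monthly rate is 0.0020000, so the payment is 77,000 × 0.0020000 / (1 − 1.0020000^−48) = €1,684.00.
Monthly savings = €1,717.99 − €1,684.00 = €33.99.
Break-even = €800.00 / €33.99 = 23.54 → 24 months.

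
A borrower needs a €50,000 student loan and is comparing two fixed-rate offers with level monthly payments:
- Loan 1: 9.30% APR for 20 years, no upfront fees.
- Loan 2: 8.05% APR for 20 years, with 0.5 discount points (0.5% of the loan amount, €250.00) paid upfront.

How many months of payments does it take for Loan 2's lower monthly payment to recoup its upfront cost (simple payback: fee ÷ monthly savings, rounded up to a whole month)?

7 months

Loan 1: monthly rate = 9.3%/12 = 0.0077500; payment = 50,000 × 0.0077500 / (1 − (1+0.0077500)^−240) = €459.55.
Loan 2: monthly rate = 8.05%/12 = 0.0067083; payment = 50,000 × 0.0067083 / (1 − (1+0.0067083)^−240) = €419.78.
Monthly savings = €459.55 − €419.78 = €39.77.
Break-even = €250.00 / €39.77 = 6.29 → 7 months.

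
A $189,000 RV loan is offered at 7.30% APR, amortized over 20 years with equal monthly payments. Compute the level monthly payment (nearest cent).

$1,499.54

Monthly rate = 7.3%/12 = 0.0060833; payment = 189,000 × 0.0060833 / (1 − (1+0.0060833)^−240) = $1,499.54.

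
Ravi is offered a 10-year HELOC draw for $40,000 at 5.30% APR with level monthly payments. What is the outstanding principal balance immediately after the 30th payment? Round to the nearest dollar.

With monthly rate i = 5.3%/12 = 0.0044167, the balance after k of n payments is P · [(1+i)^n − (1+i)^k] / [(1+i)^n − 1].
(1+0.0044167)^120 = 1.69695084 and (1+0.0044167)^30 = 1.14134599, so the balance is 40,000 × (1.69695084 − 1.14134599) / (1.69695084 − 1) = $31,887.75.

$31,888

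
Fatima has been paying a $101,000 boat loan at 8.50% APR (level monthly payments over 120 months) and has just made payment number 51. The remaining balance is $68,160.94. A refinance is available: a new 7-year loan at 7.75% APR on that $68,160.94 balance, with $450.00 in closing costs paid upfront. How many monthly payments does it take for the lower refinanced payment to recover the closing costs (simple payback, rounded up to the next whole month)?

3 months

Current payment = 101,000 × 8.5%/12 / (1 − (1+0.0070833)^−120) = $1,252.26.
Refinanced payment = 68,160.94 × 0.0064583 / (1 − (1+0.0064583)^−84) = $1,053.90.
Monthly savings = $1,252.26 − $1,053.90 = $198.36.
Break-even = $450.00 / $198.36 = 2.27 → 3 months.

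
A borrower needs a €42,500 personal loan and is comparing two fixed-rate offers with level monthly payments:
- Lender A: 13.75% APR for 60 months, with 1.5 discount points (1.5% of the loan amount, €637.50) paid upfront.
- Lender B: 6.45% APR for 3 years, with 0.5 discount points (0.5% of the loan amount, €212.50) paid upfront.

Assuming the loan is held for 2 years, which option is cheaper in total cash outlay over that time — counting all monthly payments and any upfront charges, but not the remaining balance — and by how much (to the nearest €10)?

Lender A by €7,210

Lender A: at 13.75% the monthly rate is 0.0114583, so the payment is 42,500 × 0.0114583 / (1 − 1.0114583^−60) = €983.40.
Lender B: monthly rate = 6.45%/12 = 0.0053750; payment = 42,500 × 0.0053750 / (1 − (1+0.0053750)^−36) = €1,301.62.
Over 24 months: Lender A costs 24 × €983.40 + €637.50 = €24,239.10; Lender B costs 24 × €1,301.62 + €212.50 = €31,451.38.
Lender A is cheaper by €31,451.38 − €24,239.10 = €7,212.28.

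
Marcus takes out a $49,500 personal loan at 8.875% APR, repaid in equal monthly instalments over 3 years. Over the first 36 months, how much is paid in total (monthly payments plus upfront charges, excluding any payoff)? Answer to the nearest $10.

$56,560

Monthly rate = 8.875%/12 = 0.0073958; payment = 49,500 × 0.0073958 / (1 − (1+0.0073958)^−36) = $1,571.21.
Total outlay = 36 × $1,571.21 = $56,563.56.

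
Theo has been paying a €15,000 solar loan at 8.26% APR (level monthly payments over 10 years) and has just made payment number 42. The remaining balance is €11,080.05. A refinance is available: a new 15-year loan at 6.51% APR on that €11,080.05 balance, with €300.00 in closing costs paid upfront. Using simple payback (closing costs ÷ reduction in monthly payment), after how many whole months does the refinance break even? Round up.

Current payment = 15,000 × 8.26%/12 / (1 − (1+0.0068833)^−120) = €184.06.
Refinanced payment = 11,080.05 × 0.0054250 / (1 − (1+0.0054250)^−180) = €96.58.
Monthly savings = €184.06 − €96.58 = €87.48.
Break-even = €300.00 / €87.48 = 3.43 → 4 months.

4 months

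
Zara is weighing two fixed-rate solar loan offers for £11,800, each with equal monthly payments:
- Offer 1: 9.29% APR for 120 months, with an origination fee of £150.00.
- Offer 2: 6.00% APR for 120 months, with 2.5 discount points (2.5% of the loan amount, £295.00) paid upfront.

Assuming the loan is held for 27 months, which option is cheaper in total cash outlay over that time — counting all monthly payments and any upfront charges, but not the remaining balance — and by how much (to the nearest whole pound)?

Offer 2 by £404

Offer 1: monthly rate = 9.29%/12 = 0.0077417; payment = 11,800 × 0.0077417 / (1 − (1+0.0077417)^−120) = £151.34.
Offer 2: at 6.00% the monthly rate is 0.0050000, so the payment is 11,800 × 0.0050000 / (1 − 1.0050000^−120) = £131.00.
Over 27 months: Offer 1 costs 27 × £151.34 + £150.00 = £4,236.18; Offer 2 costs 27 × £131.00 + £295.00 = £3,832.00.
Offer 2 is cheaper by £4,236.18 − £3,832.00 = £404.18.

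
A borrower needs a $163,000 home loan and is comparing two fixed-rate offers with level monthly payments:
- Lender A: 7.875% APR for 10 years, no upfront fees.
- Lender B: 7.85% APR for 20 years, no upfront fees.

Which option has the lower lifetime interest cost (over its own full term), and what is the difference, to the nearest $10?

Lender A by $87,550

Lender A: monthly rate = 7.875%/12 = 0.0065625; payment = 163,000 × 0.0065625 / (1 − (1+0.0065625)^−120) = $1,966.89.
Total interest on Lender A = 120 × $1,966.89 − $163,000 = $73,026.80.
Lender B: monthly rate = 7.85%/12 = 0.0065417; payment = 163,000 × 0.0065417 / (1 − (1+0.0065417)^−240) = $1,348.22.
Total interest on Lender B = 240 × $1,348.22 − $163,000 = $160,572.80.
Lender A is lower by $87,546.00.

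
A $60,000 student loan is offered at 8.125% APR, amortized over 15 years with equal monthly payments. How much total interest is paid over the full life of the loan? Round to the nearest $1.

$43,991

Monthly rate = 8.125%/12 = 0.0067708; payment = 60,000 × 0.0067708 / (1 − (1+0.0067708)^−180) = $577.73.
Total paid = 180 × $577.73 = $103,991.40; interest = $103,991.40 − $60,000 = $43,991.40.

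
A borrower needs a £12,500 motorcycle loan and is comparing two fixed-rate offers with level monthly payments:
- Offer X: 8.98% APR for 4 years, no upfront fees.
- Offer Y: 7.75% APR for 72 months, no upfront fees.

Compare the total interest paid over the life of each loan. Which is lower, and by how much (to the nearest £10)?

Offer X: at 8.98% the monthly rate is 0.0074833, so the payment is 12,500 × 0.0074833 / (1 − 1.0074833^−48) = £310.94.
Total interest on Offer X = 48 × £310.94 − £12,500 = £2,425.12.
Offer Y: at 7.75% the monthly rate is 0.0064583, so the payment is 12,500 × 0.0064583 / (1 − 1.0064583^−72) = £217.64.
Total interest on Offer Y = 72 × £217.64 − £12,500 = £3,170.08.
Offer X is lower by £744.96.

Offer X by £740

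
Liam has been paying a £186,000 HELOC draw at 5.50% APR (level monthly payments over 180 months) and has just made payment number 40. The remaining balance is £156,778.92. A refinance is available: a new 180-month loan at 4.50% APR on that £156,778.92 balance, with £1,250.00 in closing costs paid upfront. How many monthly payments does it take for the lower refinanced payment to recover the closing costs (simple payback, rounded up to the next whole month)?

Current payment = 186,000 × 5.5%/12 / (1 − (1+0.0045833)^−180) = £1,519.78.
Refinanced payment = 156,778.92 × 0.0037500 / (1 − (1+0.0037500)^−180) = £1,199.35.
Monthly savings = £1,519.78 − £1,199.35 = £320.43.
Break-even = £1,250.00 / £320.43 = 3.90 → 4 months.

4 months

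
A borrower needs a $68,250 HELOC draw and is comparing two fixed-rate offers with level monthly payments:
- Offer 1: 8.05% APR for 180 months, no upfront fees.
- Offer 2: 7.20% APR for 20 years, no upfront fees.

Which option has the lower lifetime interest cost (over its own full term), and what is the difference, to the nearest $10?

Offer 1 by $11,210

Offer 1: at 8.05% the monthly rate is 0.0067083, so the payment is 68,250 × 0.0067083 / (1 − 1.0067083^−180) = $654.20.
Total interest on Offer 1 = 180 × $654.20 − $68,250 = $49,506.00.
Offer 2: monthly rate = 7.2%/12 = 0.0060000; payment = 68,250 × 0.0060000 / (1 − (1+0.0060000)^−240) = $537.37.
Total interest on Offer 2 = 240 × $537.37 − $68,250 = $60,718.80.
Offer 1 is lower by $11,212.80.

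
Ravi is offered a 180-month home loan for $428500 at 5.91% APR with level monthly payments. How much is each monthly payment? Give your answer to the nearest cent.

Monthly rate = 5.91%/12 = 0.0049250; payment = 428,500 × 0.0049250 / (1 − (1+0.0049250)^−180) = $3,595.12.

$3,595.12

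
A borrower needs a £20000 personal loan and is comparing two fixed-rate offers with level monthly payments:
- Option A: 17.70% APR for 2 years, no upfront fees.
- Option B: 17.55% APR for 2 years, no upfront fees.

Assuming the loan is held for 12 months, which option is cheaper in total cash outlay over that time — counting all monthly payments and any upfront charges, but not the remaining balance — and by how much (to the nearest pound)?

Option A: monthly rate = 17.7%/12 = 0.0147500; payment = 20,000 × 0.0147500 / (1 − (1+0.0147500)^−24) = £995.59.
Option B: monthly rate = 17.55%/12 = 0.0146250; payment = 20,000 × 0.0146250 / (1 − (1+0.0146250)^−24) = £994.14.
Over 12 months: Option A costs 12 × £995.59 = £11,947.08; Option B costs 12 × £994.14 = £11,929.68.
Option B is cheaper by £11,947.08 − £11,929.68 = £17.40.

Option B by £17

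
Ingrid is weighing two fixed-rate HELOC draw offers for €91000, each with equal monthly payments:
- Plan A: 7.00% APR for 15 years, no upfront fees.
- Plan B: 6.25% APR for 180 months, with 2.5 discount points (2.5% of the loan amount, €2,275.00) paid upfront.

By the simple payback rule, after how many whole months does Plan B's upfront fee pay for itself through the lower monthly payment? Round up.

61 months

Plan A: at 7.00% the monthly rate is 0.0058333, so the payment is 91,000 × 0.0058333 / (1 − 1.0058333^−180) = €817.93.
Plan B: at 6.25% the monthly rate is 0.0052083, so the payment is 91,000 × 0.0052083 / (1 − 1.0052083^−180) = €780.25.
Monthly savings = €817.93 − €780.25 = €37.68.
Break-even = €2,275.00 / €37.68 = 60.38 → 61 months.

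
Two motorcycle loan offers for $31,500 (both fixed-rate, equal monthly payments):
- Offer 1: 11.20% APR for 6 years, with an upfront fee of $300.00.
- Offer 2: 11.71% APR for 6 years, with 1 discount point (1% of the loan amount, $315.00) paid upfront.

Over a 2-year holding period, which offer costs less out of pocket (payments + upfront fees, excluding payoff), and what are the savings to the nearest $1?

Offer 1: at 11.20% the monthly rate is 0.0093333, so the payment is 31,500 × 0.0093333 / (1 − 1.0093333^−72) = $602.81.
Offer 2: at 11.71% the monthly rate is 0.0097583, so the payment is 31,500 × 0.0097583 / (1 − 1.0097583^−72) = $611.09.
Over 24 months: Offer 1 costs 24 × $602.81 + $300.00 = $14,767.44; Offer 2 costs 24 × $611.09 + $315.00 = $14,981.16.
Offer 1 is cheaper by $14,981.16 − $14,767.44 = $213.72.

Offer 1 by $214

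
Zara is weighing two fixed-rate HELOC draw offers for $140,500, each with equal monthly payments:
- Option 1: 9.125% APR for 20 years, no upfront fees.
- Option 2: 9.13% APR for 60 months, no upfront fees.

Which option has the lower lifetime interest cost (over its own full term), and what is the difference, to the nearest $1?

Option 1: monthly rate = 9.125%/12 = 0.0076042; payment = 140,500 × 0.0076042 / (1 − (1+0.0076042)^−240) = $1,275.43.
Total interest on Option 1 = 240 × $1,275.43 − $140,500 = $165,603.20.
Option 2: at 9.13% the monthly rate is 0.0076083, so the payment is 140,500 × 0.0076083 / (1 − 1.0076083^−60) = $2,925.42.
Total interest on Option 2 = 60 × $2,925.42 − $140,500 = $35,025.20.
Option 2 is lower by $130,578.00.

Option 2 by $130,578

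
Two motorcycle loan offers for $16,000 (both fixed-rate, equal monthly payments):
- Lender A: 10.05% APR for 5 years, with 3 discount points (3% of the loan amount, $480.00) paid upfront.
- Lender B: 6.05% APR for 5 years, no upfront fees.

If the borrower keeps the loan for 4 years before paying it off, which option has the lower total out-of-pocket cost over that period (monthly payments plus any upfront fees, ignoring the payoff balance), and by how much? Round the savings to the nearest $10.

Lender A: monthly rate = 10.05%/12 = 0.0083750; payment = 16,000 × 0.0083750 / (1 − (1+0.0083750)^−60) = $340.35.
Lender B: at 6.05% the monthly rate is 0.0050417, so the payment is 16,000 × 0.0050417 / (1 − 1.0050417^−60) = $309.70.
Over 48 months: Lender A costs 48 × $340.35 + $480.00 = $16,816.80; Lender B costs 48 × $309.70 = $14,865.60.
Lender B is cheaper by $16,816.80 − $14,865.60 = $1,951.20.

Lender B by $1,950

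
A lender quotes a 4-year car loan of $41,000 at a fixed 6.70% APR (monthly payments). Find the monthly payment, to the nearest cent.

$976.10

At 6.70% the monthly rate is 0.0055833, so the payment is 41,000 × 0.0055833 / (1 − 1.0055833^−48) = $976.10.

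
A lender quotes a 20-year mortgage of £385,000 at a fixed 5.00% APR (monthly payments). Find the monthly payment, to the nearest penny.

£2,540.83

At 5.00% the monthly rate is 0.0041667, so the payment is 385,000 × 0.0041667 / (1 − 1.0041667^−240) = £2,540.83.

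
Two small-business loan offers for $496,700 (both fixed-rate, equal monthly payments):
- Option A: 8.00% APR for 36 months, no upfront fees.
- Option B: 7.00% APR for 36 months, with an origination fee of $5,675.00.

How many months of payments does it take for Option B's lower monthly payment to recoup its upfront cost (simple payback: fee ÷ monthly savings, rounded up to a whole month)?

Option A: at 8.00% the monthly rate is 0.0066667, so the payment is 496,700 × 0.0066667 / (1 − 1.0066667^−36) = $15,564.77.
Option B: monthly rate = 7%/12 = 0.0058333; payment = 496,700 × 0.0058333 / (1 − (1+0.0058333)^−36) = $15,336.65.
Monthly savings = $15,564.77 − $15,336.65 = $228.12.
Break-even = $5,675.00 / $228.12 = 24.88 → 25 months.

25 months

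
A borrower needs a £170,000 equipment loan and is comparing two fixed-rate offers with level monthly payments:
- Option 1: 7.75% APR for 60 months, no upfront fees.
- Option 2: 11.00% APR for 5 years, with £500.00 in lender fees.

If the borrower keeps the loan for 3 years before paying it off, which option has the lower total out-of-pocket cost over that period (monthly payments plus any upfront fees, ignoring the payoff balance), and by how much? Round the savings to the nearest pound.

Option 1 by £10,203

Option 1: monthly rate = 7.75%/12 = 0.0064583; payment = 170,000 × 0.0064583 / (1 − (1+0.0064583)^−60) = £3,426.68.
Option 2: monthly rate = 11%/12 = 0.0091667; payment = 170,000 × 0.0091667 / (1 − (1+0.0091667)^−60) = £3,696.21.
Over 36 months: Option 1 costs 36 × £3,426.68 = £123,360.48; Option 2 costs 36 × £3,696.21 + £500.00 = £133,563.56.
Option 1 is cheaper by £133,563.56 − £123,360.48 = £10,203.08.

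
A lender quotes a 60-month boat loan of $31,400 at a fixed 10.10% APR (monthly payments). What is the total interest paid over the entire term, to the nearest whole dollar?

$8,722

At 10.10% the monthly rate is 0.0084167, so the payment is 31,400 × 0.0084167 / (1 − 1.0084167^−60) = $668.70.
Total paid = 60 × $668.70 = $40,122.00; interest = $40,122.00 − $31,400 = $8,722.00.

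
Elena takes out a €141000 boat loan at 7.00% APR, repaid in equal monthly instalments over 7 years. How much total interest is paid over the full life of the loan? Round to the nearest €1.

Monthly rate = 7%/12 = 0.0058333; payment = 141,000 × 0.0058333 / (1 − (1+0.0058333)^−84) = €2,128.07.
Total paid = 84 × €2,128.07 = €178,757.88; interest = €178,757.88 − €141,000 = €37,757.88.

€37,758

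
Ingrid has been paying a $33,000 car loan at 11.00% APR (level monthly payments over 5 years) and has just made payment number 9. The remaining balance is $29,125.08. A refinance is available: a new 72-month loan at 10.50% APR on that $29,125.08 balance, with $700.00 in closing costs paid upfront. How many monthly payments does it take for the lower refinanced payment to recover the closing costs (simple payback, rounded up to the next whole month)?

5 months

Current payment = 33,000 × 11%/12 / (1 − (1+0.0091667)^−60) = $717.50.
Refinanced payment = 29,125.08 × 0.0087500 / (1 − (1+0.0087500)^−72) = $546.94.
Monthly savings = $717.50 − $546.94 = $170.56.
Break-even = $700.00 / $170.56 = 4.10 → 5 months.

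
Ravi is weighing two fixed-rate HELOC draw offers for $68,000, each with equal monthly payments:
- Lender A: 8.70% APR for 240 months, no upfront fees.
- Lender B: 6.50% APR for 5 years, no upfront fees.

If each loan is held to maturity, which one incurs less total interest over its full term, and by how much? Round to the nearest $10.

Lender B by $63,870

Lender A: monthly rate = 8.7%/12 = 0.0072500; payment = 68,000 × 0.0072500 / (1 − (1+0.0072500)^−240) = $598.76.
Total interest on Lender A = 240 × $598.76 − $68,000 = $75,702.40.
Lender B: monthly rate = 6.5%/12 = 0.0054167; payment = 68,000 × 0.0054167 / (1 − (1+0.0054167)^−60) = $1,330.50.
Total interest on Lender B = 60 × $1,330.50 − $68,000 = $11,830.00.
Lender B is lower by $63,872.40.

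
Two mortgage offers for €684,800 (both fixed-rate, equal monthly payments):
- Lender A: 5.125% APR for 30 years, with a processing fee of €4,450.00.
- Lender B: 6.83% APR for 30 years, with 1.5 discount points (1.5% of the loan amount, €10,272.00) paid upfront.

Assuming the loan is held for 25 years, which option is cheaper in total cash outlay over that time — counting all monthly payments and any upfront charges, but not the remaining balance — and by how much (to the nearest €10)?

Lender A: monthly rate = 5.125%/12 = 0.0042708; payment = 684,800 × 0.0042708 / (1 − (1+0.0042708)^−360) = €3,728.65.
Lender B: monthly rate = 6.83%/12 = 0.0056917; payment = 684,800 × 0.0056917 / (1 − (1+0.0056917)^−360) = €4,478.08.
Over 300 months: Lender A costs 300 × €3,728.65 + €4,450.00 = €1,123,045.00; Lender B costs 300 × €4,478.08 + €10,272.00 = €1,353,696.00.
Lender A is cheaper by €1,353,696.00 − €1,123,045.00 = €230,651.00.

Lender A by €230,650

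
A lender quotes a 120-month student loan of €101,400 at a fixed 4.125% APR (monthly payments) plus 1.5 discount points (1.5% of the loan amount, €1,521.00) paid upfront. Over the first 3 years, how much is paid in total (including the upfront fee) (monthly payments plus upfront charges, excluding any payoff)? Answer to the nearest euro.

€38,697

Monthly rate = 4.125%/12 = 0.0034375; payment = 101,400 × 0.0034375 / (1 − (1+0.0034375)^−120) = €1,032.66.
Total outlay = 36 × €1,032.66 + €1,521.00 = €38,696.76.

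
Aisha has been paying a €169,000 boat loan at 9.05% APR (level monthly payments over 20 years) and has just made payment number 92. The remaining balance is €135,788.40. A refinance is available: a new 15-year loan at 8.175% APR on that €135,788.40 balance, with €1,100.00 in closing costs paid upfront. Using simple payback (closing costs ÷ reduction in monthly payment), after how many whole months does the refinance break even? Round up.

Current payment = 169,000 × 9.05%/12 / (1 − (1+0.0075417)^−240) = €1,525.98.
Refinanced payment = 135,788.40 × 0.0068125 / (1 − (1+0.0068125)^−180) = €1,311.42.
Monthly savings = €1,525.98 − €1,311.42 = €214.56.
Break-even = €1,100.00 / €214.56 = 5.13 → 6 months.

6 months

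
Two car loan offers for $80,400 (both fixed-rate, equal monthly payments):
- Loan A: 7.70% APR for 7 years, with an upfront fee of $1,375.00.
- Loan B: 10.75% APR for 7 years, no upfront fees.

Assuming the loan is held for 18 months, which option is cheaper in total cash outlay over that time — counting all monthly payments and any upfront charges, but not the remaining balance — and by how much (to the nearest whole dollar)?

Loan A: at 7.70% the monthly rate is 0.0064167, so the payment is 80,400 × 0.0064167 / (1 − 1.0064167^−84) = $1,241.15.
Loan B: monthly rate = 10.75%/12 = 0.0089583; payment = 80,400 × 0.0089583 / (1 − (1+0.0089583)^−84) = $1,366.10.
Over 18 months: Loan A costs 18 × $1,241.15 + $1,375.00 = $23,715.70; Loan B costs 18 × $1,366.10 = $24,589.80.
Loan A is cheaper by $24,589.80 − $23,715.70 = $874.10.

Loan A by $874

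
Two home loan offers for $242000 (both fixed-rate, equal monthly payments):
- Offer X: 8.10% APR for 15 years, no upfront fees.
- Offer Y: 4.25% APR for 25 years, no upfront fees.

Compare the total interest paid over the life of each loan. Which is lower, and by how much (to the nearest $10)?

Offer Y by $25,500

Offer X: monthly rate = 8.1%/12 = 0.0067500; payment = 242,000 × 0.0067500 / (1 − (1+0.0067500)^−180) = $2,326.67.
Total interest on Offer X = 180 × $2,326.67 − $242,000 = $176,800.60.
Offer Y: at 4.25% the monthly rate is 0.0035417, so the payment is 242,000 × 0.0035417 / (1 − 1.0035417^−300) = $1,311.01.
Total interest on Offer Y = 300 × $1,311.01 − $242,000 = $151,303.00.
Offer Y is lower by $25,497.60.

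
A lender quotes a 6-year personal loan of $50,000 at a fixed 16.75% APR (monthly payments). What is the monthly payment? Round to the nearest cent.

$1,105.34

At 16.75% the monthly rate is 0.0139583, so the payment is 50,000 × 0.0139583 / (1 − 1.0139583^−72) = $1,105.34.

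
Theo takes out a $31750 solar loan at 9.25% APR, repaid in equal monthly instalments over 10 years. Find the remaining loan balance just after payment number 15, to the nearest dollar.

$29,188

With monthly rate i = 9.25%/12 = 0.0077083, the balance after k of n payments is P · [(1+i)^n − (1+i)^k] / [(1+i)^n − 1].
(1+0.0077083)^120 = 2.51293932 and (1+0.0077083)^15 = 1.12207723, so the balance is 31,750 × (2.51293932 − 1.12207723) / (2.51293932 − 1) = $29,188.13.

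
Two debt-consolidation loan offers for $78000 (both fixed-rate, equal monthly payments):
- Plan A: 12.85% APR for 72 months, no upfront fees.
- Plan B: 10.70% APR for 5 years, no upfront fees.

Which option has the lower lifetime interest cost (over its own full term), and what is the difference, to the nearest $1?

Plan A: monthly rate = 12.85%/12 = 0.0107083; payment = 78,000 × 0.0107083 / (1 − (1+0.0107083)^−72) = $1,559.61.
Total interest on Plan A = 72 × $1,559.61 − $78,000 = $34,291.92.
Plan B: at 10.70% the monthly rate is 0.0089167, so the payment is 78,000 × 0.0089167 / (1 − 1.0089167^−60) = $1,684.26.
Total interest on Plan B = 60 × $1,684.26 − $78,000 = $23,055.60.
Plan B is lower by $11,236.32.

Plan B by $11,236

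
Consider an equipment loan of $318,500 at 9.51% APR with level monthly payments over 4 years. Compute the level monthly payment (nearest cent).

$8,003.24

Monthly rate = 9.51%/12 = 0.0079250; payment = 318,500 × 0.0079250 / (1 − (1+0.0079250)^−48) = $8,003.24.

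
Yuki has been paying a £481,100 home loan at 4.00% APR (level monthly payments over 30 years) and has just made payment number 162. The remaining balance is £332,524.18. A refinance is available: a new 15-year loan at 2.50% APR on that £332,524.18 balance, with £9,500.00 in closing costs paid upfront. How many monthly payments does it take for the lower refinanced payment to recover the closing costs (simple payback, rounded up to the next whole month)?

120 months

Current payment = 481,100 × 4%/12 / (1 − (1+0.0033333)^−360) = £2,296.84.
Refinanced payment = 332,524.18 × 0.0020833 / (1 − (1+0.0020833)^−180) = £2,217.24.
Monthly savings = £2,296.84 − £2,217.24 = £79.60.
Break-even = £9,500.00 / £79.60 = 119.35 → 120 months.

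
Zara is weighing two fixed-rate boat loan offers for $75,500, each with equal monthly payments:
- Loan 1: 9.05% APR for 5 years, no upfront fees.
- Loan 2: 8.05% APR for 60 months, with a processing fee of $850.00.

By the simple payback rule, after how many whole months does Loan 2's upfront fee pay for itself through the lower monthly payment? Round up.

Loan 1: at 9.05% the monthly rate is 0.0075417, so the payment is 75,500 × 0.0075417 / (1 − 1.0075417^−60) = $1,569.09.
Loan 2: at 8.05% the monthly rate is 0.0067083, so the payment is 75,500 × 0.0067083 / (1 − 1.0067083^−60) = $1,532.68.
Monthly savings = $1,569.09 − $1,532.68 = $36.41.
Break-even = $850.00 / $36.41 = 23.35 → 24 months.

24 months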